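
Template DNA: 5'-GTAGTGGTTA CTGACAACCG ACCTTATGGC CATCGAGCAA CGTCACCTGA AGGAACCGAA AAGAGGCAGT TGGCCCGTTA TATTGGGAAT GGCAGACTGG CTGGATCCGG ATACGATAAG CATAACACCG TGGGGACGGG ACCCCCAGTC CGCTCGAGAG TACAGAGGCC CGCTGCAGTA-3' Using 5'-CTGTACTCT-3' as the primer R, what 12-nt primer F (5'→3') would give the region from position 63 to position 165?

5'-GAGGCAGTTGGC-3'

The reverse primer's reverse complement AGAGTACAG matches the template at positions 157–165; the product starts at position 63.
The forward primer is identical to the top strand over positions 63–74: GAGGCAGTTGGC.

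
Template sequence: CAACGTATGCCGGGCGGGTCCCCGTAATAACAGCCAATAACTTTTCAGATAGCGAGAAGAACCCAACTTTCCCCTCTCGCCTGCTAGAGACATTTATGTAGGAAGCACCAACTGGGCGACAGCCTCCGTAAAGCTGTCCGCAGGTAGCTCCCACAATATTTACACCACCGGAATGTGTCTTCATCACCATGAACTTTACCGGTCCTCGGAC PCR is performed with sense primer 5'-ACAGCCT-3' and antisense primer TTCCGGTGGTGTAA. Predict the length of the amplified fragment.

55 bp

The forward primer matches the template at positions 119–125.
Taking the reverse complement of TTCCGGTGGTGTAA gives TTACACCACCGGAA, found at positions 160–173 on the template; the primer anneals here to the top strand with its 3' end pointing upstream.
The product runs from position 119 to position 173, so its length is 173 − 119 + 1 = 55 bp.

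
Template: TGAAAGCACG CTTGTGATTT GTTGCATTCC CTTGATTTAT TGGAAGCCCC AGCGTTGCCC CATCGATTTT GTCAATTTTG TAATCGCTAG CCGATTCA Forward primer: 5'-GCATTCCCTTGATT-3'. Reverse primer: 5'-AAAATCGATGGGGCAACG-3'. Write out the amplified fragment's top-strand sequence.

Scanning the template, GCATTCCCTTGATT occurs at positions 24–37; this primer anneals to the bottom strand there with its 3' end pointing downstream.
Taking the reverse complement of AAAATCGATGGGGCAACG gives CGTTGCCCCATCGATTTT, found at positions 53–70 on the template; the primer anneals here to the top strand with its 3' end pointing upstream.
The product is the template from position 24 through 70 (47 bp).

5'-GCATTCCCTTGATTTATTGGAAGCCCCAGCGTTGCCCCATCGATTTT-3'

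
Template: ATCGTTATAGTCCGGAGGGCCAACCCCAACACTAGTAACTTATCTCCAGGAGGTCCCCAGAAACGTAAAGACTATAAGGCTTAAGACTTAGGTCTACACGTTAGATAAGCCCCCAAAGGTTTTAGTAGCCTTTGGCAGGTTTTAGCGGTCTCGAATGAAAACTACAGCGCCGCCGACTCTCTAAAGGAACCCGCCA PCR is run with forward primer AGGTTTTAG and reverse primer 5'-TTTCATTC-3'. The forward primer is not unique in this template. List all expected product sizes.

The forward primer AGGTTTTAG matches the top strand at positions 117–125, 137–145.
The reverse primer's reverse complement is GAATGAAA, matching at positions 153–160.
Each forward site pairs with the reverse site to give a product ending at position 160: sizes 44, 24 bp.

44 bp, 24 bp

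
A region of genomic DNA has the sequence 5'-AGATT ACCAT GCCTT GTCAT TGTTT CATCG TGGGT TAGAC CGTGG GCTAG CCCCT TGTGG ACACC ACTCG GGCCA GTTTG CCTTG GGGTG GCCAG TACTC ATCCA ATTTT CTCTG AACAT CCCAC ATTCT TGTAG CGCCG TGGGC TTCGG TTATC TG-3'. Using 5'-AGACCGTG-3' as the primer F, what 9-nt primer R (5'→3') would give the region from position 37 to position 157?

5'-CAGATAACC-3'

The product's 3' end on the top strand is position 157.
The reverse primer anneals to the top strand over positions 149–157, i.e. to GGTTATCTG.
Its sequence written 5'→3' is the reverse complement: CAGATAACC.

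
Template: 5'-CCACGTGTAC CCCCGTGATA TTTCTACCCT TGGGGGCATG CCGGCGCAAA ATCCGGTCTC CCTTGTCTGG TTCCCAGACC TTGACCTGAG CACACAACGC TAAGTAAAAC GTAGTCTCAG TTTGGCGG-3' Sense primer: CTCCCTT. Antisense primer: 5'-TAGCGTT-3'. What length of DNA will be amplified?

45 bp

Scanning the template, CTCCCTT occurs at positions 58–64; this primer anneals to the bottom strand there with its 3' end pointing downstream.
The reverse primer's reverse complement is AACGCTA, which matches the template at positions 96–102.
Amplicon spans positions 58–102: 45 bp.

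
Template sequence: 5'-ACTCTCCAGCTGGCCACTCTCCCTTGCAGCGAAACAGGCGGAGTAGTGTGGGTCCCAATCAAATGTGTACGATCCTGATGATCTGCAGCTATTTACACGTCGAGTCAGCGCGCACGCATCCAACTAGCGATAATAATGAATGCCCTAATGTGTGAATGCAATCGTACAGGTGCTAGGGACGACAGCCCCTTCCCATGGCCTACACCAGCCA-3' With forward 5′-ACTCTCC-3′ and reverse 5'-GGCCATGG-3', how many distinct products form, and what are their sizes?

The forward primer ACTCTCC matches the top strand at positions 1–7, 16–22.
The reverse primer's reverse complement is CCATGGCC, matching at positions 193–200.
Each forward site pairs with the reverse site to give a product ending at position 200: sizes 200, 185 bp.

Two products: 200 bp, 185 bp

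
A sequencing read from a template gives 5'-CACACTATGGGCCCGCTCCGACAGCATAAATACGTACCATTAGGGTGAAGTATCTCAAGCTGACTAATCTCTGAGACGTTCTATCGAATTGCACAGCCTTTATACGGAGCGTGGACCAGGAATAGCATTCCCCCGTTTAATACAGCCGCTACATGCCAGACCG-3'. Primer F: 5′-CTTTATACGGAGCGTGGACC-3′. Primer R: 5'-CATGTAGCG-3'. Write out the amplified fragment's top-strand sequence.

5'-CTTTATACGGAGCGTGGACCAGGAATAGCATTCCCCCGTTTAATACAGCCGCTACATG-3'

The forward primer matches the template at positions 98–117.
Taking the reverse complement of CATGTAGCG gives CGCTACATG, found at positions 147–155 on the template; the primer anneals here to the top strand with its 3' end pointing upstream.
The product is the template from position 98 through 155 (58 bp).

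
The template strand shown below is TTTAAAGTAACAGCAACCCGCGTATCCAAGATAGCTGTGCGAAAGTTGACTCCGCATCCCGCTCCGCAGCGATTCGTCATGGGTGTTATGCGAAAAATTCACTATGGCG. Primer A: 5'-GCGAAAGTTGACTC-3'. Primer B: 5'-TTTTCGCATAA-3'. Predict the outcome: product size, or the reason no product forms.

Yes — a 58 bp product.

Primer A (GCGAAAGTTGACTC) matches the top strand at positions 39–52; it acts as a forward primer.
Primer B's reverse complement is TTATGCGAAAA, matching the top strand at positions 86–96; it acts as a reverse primer.
The 3' ends face each other across positions 39–96, giving a 58 bp product.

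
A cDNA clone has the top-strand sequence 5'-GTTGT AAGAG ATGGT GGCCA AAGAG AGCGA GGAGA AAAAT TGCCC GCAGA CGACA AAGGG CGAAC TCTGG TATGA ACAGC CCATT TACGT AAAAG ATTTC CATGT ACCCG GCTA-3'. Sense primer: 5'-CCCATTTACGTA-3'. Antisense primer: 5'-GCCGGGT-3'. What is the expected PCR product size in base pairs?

Scanning the template, CCCATTTACGTA occurs at positions 80–91; this primer anneals to the bottom strand there with its 3' end pointing downstream.
Reverse complement of the reverse primer: ACCCGGC. This occurs on the top strand at positions 106–112.
Product length = (reverse-primer end) − (forward-primer start) + 1 = 112 − 80 + 1 = 33 bp.

33 bp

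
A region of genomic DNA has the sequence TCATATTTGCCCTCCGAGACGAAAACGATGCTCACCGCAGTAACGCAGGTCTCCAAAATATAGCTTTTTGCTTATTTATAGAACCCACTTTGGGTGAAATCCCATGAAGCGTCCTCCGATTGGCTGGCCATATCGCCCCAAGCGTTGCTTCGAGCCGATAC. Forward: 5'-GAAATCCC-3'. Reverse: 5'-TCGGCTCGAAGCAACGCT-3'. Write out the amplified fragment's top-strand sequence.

The forward primer matches the template at positions 96–103.
Reverse complement of the reverse primer: AGCGTTGCTTCGAGCCGA. This occurs on the top strand at positions 141–158.
The product is the template from position 96 through 158 (63 bp).

5'-GAAATCCCATGAAGCGTCCTCCGATTGGCTGGCCATATCGCCCCAAGCGTTGCTTCGAGCCGA-3'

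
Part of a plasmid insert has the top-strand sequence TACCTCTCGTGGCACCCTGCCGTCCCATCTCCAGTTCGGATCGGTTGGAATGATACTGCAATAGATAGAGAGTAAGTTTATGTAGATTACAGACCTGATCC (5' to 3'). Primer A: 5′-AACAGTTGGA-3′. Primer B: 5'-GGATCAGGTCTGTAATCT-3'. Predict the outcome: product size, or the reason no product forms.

Primer A (AACAGTTGGA) does not match the top strand, and its reverse complement TCCAACTGTT does not match either.
With no annealing site for primer A, no amplification occurs.

No product — primer A has no binding site in the template.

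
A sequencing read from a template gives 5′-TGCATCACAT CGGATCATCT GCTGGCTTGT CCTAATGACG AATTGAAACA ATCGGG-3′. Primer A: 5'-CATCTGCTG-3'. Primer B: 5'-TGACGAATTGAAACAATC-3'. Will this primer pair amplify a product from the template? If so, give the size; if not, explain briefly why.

Primer A (CATCTGCTG) matches the top strand at positions 16–24 (3' end points downstream).
Primer B (TGACGAATTGAAACAATC) also matches the top strand directly, at positions 36–53 — its reverse complement GATTGTTTCAATTCGTCA is not present.
Both primers anneal to the bottom strand with 3' ends pointing the same way, so neither can prime synthesis back toward the other.

No product — both primers anneal to the same strand and extend in the same direction.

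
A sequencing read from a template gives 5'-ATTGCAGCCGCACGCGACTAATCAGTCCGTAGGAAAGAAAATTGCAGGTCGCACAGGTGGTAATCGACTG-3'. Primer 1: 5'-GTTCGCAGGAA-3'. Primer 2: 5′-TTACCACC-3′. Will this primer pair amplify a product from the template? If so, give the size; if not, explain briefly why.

Primer 1 (GTTCGCAGGAA) does not match the top strand, and its reverse complement TTCCTGCGAAC does not match either.
With no annealing site for primer 1, no amplification occurs.

No product — primer 1 has no binding site in the template.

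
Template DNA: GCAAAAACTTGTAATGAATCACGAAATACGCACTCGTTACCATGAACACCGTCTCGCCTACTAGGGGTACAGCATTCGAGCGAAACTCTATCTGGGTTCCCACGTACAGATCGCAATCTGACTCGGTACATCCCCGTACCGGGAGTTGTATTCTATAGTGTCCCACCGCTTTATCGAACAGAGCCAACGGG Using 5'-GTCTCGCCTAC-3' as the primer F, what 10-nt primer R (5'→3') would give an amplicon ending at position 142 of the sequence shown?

5'-CCGGTACGGG-3'

The forward primer binds at positions 51–61; the product's 3' end on the top strand is position 142.
The reverse primer anneals to the top strand over positions 133–142, i.e. to CCCGTACCGG.
Its sequence written 5'→3' is the reverse complement: CCGGTACGGG.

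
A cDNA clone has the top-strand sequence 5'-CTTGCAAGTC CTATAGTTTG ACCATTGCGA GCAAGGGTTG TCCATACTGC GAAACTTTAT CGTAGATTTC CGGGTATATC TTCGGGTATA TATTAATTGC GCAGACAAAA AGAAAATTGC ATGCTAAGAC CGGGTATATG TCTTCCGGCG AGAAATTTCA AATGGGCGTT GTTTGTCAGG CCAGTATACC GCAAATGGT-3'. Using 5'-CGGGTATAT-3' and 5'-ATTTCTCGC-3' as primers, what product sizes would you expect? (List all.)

The forward primer CGGGTATAT matches the top strand at positions 71–79, 83–91, 131–139.
The reverse primer's reverse complement is GCGAGAAAT, matching at positions 148–156.
Each forward site pairs with the reverse site to give a product ending at position 156: sizes 86, 74, 26 bp.

86 bp, 74 bp, 26 bp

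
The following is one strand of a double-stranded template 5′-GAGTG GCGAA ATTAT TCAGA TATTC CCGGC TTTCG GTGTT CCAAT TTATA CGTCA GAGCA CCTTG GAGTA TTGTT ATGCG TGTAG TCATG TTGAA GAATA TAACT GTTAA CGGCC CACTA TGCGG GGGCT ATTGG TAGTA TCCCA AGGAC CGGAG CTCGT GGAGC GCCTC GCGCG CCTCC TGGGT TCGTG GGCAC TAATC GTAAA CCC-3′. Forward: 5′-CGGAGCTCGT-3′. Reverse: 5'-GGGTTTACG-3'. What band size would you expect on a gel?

The forward primer matches the template at positions 151–160.
The reverse primer's reverse complement is CGTAAACCC, which matches the template at positions 200–208.
Product length = (reverse-primer end) − (forward-primer start) + 1 = 208 − 151 + 1 = 58 bp.

58 bp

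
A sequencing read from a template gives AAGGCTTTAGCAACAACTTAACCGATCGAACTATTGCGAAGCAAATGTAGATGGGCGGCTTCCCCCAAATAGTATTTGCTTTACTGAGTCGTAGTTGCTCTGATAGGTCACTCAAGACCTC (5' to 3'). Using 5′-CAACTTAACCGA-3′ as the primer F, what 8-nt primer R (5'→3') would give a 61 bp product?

The forward primer binds at positions 14–25, so a 61 bp product ends at position 14 + 61 − 1 = 74.
The reverse primer anneals to the top strand over positions 67–74, i.e. to AAATAGTA.
Its sequence written 5'→3' is the reverse complement: TACTATTT.

5'-TACTATTT-3'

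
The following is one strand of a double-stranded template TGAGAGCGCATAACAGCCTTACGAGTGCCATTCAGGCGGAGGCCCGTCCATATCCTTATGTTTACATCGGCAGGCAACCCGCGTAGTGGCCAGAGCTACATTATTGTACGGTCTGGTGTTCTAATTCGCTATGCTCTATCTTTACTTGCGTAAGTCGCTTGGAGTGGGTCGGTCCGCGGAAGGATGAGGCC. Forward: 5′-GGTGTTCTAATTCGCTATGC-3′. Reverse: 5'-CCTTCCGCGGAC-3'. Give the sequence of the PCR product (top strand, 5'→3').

The forward primer matches the template at positions 115–134.
Taking the reverse complement of CCTTCCGCGGAC gives GTCCGCGGAAGG, found at positions 172–183 on the template; the primer anneals here to the top strand with its 3' end pointing upstream.
The product is the template from position 115 through 183 (69 bp).

5'-GGTGTTCTAATTCGCTATGCTCTATCTTTACTTGCGTAAGTCGCTTGGAGTGGGTCGGTCCGCGGAAGG-3'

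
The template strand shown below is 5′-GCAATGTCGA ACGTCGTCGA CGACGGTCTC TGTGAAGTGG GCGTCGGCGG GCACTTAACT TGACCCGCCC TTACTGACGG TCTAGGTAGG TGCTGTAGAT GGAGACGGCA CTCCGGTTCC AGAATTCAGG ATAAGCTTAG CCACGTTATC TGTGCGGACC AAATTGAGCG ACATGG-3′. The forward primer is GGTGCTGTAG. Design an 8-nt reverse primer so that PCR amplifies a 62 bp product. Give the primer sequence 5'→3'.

The forward primer binds at positions 89–98, so a 62 bp product ends at position 89 + 62 − 1 = 150.
The reverse primer anneals to the top strand over positions 143–150, i.e. to ACGTTATC.
Its sequence written 5'→3' is the reverse complement: GATAACGT.

5'-GATAACGT-3'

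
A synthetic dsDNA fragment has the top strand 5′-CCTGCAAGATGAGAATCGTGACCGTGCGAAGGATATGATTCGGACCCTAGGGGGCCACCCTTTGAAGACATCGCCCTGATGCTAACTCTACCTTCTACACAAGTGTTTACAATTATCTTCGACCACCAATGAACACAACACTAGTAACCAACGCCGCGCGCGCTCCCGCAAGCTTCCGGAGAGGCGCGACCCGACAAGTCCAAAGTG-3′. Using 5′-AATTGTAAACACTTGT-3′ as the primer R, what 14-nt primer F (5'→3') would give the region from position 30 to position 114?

The reverse primer's reverse complement ACAAGTGTTTACAATT matches the template at positions 99–114; the product starts at position 30.
The forward primer is identical to the top strand over positions 30–43: AGGATATGATTCGG.

5'-AGGATATGATTCGG-3'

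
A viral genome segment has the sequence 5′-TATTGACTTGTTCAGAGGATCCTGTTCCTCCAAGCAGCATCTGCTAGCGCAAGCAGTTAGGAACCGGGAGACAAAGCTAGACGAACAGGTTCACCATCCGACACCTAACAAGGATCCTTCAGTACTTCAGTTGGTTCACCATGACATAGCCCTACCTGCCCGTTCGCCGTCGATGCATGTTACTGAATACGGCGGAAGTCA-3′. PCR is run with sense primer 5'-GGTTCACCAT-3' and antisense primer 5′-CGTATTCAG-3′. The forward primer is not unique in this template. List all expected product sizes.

The forward primer GGTTCACCAT matches the top strand at positions 88–97, 133–142.
The reverse primer's reverse complement is CTGAATACG, matching at positions 183–191.
Each forward site pairs with the reverse site to give a product ending at position 191: sizes 104, 59 bp.

104 bp, 59 bp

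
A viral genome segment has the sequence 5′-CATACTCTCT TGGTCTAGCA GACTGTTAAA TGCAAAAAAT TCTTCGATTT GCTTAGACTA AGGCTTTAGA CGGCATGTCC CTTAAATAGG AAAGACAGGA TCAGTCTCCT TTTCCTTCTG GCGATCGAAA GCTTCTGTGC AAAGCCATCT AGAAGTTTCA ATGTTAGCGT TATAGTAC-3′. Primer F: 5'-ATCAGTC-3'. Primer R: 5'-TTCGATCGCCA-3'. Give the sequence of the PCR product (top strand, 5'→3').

Forward primer ATCAGTC is found on the top strand at positions 100–106.
Reverse complement of the reverse primer: TGGCGATCGAA. This occurs on the top strand at positions 119–129.
The product is the template from position 100 through 129 (30 bp).

5'-ATCAGTCTCCTTTTCCTTCTGGCGATCGAA-3'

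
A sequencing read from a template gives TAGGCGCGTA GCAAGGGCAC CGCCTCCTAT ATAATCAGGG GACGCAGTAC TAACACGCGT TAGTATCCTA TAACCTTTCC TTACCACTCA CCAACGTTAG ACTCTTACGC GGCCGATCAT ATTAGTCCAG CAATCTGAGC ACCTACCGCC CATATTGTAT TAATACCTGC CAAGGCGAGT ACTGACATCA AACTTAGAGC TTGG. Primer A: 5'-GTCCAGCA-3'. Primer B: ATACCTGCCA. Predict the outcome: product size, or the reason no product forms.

Primer A (GTCCAGCA) matches the top strand at positions 125–132 (3' end points downstream).
Primer B (ATACCTGCCA) also matches the top strand directly, at positions 163–172 — its reverse complement TGGCAGGTAT is not present.
Both primers anneal to the bottom strand with 3' ends pointing the same way, so neither can prime synthesis back toward the other.

No product — both primers anneal to the same strand and extend in the same direction.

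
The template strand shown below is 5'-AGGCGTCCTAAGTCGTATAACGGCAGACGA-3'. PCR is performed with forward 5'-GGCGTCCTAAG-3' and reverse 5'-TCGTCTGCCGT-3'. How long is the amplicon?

29 bp

Scanning the template, GGCGTCCTAAG occurs at positions 2–12; this primer anneals to the bottom strand there with its 3' end pointing downstream.
The reverse primer's reverse complement is ACGGCAGACGA, which matches the template at positions 20–30.
Product length = (reverse-primer end) − (forward-primer start) + 1 = 30 − 2 + 1 = 29 bp.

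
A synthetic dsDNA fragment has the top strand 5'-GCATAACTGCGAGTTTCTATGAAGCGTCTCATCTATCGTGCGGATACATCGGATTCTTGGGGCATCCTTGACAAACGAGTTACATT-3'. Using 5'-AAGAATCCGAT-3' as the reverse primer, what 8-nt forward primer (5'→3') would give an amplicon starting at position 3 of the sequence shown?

5'-ATAACTGC-3'

The reverse primer's reverse complement ATCGGATTCTT matches the template at positions 48–58; the product starts at position 3.
The forward primer is identical to the top strand over positions 3–10: ATAACTGC.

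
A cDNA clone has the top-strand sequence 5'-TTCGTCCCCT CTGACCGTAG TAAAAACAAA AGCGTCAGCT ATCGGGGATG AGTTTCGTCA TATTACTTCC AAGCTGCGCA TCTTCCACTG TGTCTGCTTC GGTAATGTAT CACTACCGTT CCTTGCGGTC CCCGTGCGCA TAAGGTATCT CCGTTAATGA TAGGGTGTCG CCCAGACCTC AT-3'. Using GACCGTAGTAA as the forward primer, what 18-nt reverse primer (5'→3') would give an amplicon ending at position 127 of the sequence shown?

5'-CGCAAGGAACGGTAGTGA-3'

The forward primer binds at positions 13–23; the product's 3' end on the top strand is position 127.
The reverse primer anneals to the top strand over positions 110–127, i.e. to TCACTACCGTTCCTTGCG.
Its sequence written 5'→3' is the reverse complement: CGCAAGGAACGGTAGTGA.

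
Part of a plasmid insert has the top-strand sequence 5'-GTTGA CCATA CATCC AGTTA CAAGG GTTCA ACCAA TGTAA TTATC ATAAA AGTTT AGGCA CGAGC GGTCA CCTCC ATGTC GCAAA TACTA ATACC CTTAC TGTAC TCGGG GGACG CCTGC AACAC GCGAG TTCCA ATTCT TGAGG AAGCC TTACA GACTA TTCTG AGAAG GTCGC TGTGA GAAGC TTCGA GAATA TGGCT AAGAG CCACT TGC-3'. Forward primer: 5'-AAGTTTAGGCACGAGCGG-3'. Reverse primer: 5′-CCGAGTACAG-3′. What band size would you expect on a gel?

Scanning the template, AAGTTTAGGCACGAGCGG occurs at positions 50–67; this primer anneals to the bottom strand there with its 3' end pointing downstream.
Taking the reverse complement of CCGAGTACAG gives CTGTACTCGG, found at positions 100–109 on the template; the primer anneals here to the top strand with its 3' end pointing upstream.
Product length = (reverse-primer end) − (forward-primer start) + 1 = 109 − 50 + 1 = 60 bp.

60 bp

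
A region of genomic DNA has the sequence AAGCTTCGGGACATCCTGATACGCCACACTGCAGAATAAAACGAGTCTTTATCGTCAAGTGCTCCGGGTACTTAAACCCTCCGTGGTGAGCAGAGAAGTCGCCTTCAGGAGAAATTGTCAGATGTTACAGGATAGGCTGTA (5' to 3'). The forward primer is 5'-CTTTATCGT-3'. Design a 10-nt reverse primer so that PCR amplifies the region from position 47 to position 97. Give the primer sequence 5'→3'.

The product's 3' end on the top strand is position 97.
The reverse primer anneals to the top strand over positions 88–97, i.e. to GAGCAGAGAA.
Its sequence written 5'→3' is the reverse complement: TTCTCTGCTC.

5'-TTCTCTGCTC-3'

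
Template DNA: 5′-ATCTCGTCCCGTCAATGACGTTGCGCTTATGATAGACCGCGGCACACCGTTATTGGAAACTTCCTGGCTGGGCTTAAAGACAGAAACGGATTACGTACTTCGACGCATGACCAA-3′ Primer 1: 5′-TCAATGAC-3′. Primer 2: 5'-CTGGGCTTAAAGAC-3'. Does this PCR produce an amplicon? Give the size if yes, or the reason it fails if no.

No product — both primers anneal to the same strand and extend in the same direction.

Primer 1 (TCAATGAC) matches the top strand at positions 12–19 (3' end points downstream).
Primer 2 (CTGGGCTTAAAGAC) also matches the top strand directly, at positions 68–81 — its reverse complement GTCTTTAAGCCCAG is not present.
Both primers anneal to the bottom strand with 3' ends pointing the same way, so neither can prime synthesis back toward the other.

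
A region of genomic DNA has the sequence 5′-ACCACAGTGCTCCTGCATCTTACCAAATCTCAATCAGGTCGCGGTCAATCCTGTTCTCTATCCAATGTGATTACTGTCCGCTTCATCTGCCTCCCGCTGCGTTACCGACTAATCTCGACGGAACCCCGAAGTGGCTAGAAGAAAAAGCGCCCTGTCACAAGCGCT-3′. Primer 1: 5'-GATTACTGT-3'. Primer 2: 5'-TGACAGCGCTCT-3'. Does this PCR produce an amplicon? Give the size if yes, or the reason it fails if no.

Primer 2 (TGACAGCGCTCT) does not match the top strand, and its reverse complement AGAGCGCTGTCA does not match either.
With no annealing site for primer 2, no amplification occurs.

No product — primer 2 has no binding site in the template.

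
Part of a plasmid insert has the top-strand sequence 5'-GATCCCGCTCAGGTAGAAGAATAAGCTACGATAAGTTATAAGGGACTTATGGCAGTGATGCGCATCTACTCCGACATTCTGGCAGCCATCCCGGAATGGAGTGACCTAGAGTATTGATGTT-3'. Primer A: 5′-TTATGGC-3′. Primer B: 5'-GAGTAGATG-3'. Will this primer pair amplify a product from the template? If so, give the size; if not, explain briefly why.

Primer A (TTATGGC) matches the top strand at positions 47–53; it acts as a forward primer.
Primer B's reverse complement is CATCTACTC, matching the top strand at positions 63–71; it acts as a reverse primer.
The 3' ends face each other across positions 47–71, giving a 25 bp product.

Yes — a 25 bp product.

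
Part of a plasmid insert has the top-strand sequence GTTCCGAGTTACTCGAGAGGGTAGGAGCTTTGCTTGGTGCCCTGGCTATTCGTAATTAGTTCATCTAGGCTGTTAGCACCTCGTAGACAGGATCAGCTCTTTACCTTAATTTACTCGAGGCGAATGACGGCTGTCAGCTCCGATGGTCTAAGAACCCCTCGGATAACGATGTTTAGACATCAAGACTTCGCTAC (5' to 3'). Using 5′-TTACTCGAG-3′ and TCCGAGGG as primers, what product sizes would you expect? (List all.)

The forward primer TTACTCGAG matches the top strand at positions 9–17, 111–119.
The reverse primer's reverse complement is CCCTCGGA, matching at positions 156–163.
Each forward site pairs with the reverse site to give a product ending at position 163: sizes 155, 53 bp.

155 bp, 53 bp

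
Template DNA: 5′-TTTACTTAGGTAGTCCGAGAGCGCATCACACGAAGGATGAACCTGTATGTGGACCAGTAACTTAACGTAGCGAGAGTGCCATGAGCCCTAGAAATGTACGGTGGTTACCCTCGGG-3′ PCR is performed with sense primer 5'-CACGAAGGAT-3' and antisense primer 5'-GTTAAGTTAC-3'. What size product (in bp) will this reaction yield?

The forward primer matches the template at positions 29–38.
Reverse complement of the reverse primer: GTAACTTAAC. This occurs on the top strand at positions 57–66.
The product runs from position 29 to position 66, so its length is 66 − 29 + 1 = 38 bp.

38 bp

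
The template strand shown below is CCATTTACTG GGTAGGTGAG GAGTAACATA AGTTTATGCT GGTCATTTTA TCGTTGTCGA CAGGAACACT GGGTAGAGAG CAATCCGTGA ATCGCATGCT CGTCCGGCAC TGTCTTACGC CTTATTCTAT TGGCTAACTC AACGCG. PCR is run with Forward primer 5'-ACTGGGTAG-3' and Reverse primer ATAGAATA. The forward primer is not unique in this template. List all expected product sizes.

The forward primer ACTGGGTAG matches the top strand at positions 7–15, 68–76.
The reverse primer's reverse complement is TATTCTAT, matching at positions 123–130.
Each forward site pairs with the reverse site to give a product ending at position 130: sizes 124, 63 bp.

124 bp, 63 bp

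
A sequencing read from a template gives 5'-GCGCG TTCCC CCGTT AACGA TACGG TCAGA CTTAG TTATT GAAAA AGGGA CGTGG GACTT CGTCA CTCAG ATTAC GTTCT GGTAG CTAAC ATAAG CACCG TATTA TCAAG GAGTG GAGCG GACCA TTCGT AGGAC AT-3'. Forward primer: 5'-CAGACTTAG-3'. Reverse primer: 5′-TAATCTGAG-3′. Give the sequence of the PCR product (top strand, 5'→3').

5'-CAGACTTAGTTATTGAAAAAGGGACGTGGGACTTCGTCACTCAGATTA-3'

The forward primer matches the template at positions 27–35.
The reverse primer's reverse complement is CTCAGATTA, which matches the template at positions 66–74.
The product is the template from position 27 through 74 (48 bp).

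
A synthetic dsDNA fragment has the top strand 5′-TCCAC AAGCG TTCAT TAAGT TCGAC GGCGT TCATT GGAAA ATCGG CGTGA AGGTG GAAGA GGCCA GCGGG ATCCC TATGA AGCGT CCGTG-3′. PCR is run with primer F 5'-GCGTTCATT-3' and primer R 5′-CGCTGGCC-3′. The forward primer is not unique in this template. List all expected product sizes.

The forward primer GCGTTCATT matches the top strand at positions 8–16, 27–35.
The reverse primer's reverse complement is GGCCAGCG, matching at positions 61–68.
Each forward site pairs with the reverse site to give a product ending at position 68: sizes 61, 42 bp.

61 bp, 42 bp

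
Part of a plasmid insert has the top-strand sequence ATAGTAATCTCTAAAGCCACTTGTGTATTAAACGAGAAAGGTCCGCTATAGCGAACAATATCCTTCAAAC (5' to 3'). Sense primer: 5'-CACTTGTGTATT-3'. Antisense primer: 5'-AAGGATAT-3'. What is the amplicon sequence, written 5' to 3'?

5'-CACTTGTGTATTAAACGAGAAAGGTCCGCTATAGCGAACAATATCCTT-3'

Forward primer CACTTGTGTATT is found on the top strand at positions 18–29.
Reverse complement of the reverse primer: ATATCCTT. This occurs on the top strand at positions 58–65.
The product is the template from position 18 through 65 (48 bp).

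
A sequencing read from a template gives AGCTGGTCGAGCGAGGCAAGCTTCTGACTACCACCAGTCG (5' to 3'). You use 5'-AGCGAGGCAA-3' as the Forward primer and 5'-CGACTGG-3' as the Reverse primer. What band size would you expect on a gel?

Scanning the template, AGCGAGGCAA occurs at positions 10–19; this primer anneals to the bottom strand there with its 3' end pointing downstream.
Reverse complement of the reverse primer: CCAGTCG. This occurs on the top strand at positions 34–40.
Product length = (reverse-primer end) − (forward-primer start) + 1 = 40 − 10 + 1 = 31 bp.

31 bp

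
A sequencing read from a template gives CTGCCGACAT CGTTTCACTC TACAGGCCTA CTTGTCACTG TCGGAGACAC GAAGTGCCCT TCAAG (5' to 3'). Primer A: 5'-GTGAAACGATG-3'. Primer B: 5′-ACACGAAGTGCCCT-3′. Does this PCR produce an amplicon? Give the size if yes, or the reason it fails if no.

Primer A (GTGAAACGATG) has reverse complement CATCGTTTCAC, which matches the top strand at positions 8–18; primer A anneals to the top strand there with its 3' end pointing upstream toward position 8.
Primer B (ACACGAAGTGCCCT) matches the top strand directly at positions 47–60; it anneals to the bottom strand with its 3' end pointing downstream toward position 60.
The 3' ends diverge (primer A extends toward position 1, primer B toward position 65), so the primers never converge on a shared product.

No product — the primers' 3' ends point away from each other.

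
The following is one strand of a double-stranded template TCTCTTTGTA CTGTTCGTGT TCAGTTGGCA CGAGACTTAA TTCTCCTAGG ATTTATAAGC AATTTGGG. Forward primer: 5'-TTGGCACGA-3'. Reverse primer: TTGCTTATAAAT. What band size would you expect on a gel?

38 bp

Scanning the template, TTGGCACGA occurs at positions 25–33; this primer anneals to the bottom strand there with its 3' end pointing downstream.
Taking the reverse complement of TTGCTTATAAAT gives ATTTATAAGCAA, found at positions 51–62 on the template; the primer anneals here to the top strand with its 3' end pointing upstream.
Amplicon spans positions 25–62: 38 bp.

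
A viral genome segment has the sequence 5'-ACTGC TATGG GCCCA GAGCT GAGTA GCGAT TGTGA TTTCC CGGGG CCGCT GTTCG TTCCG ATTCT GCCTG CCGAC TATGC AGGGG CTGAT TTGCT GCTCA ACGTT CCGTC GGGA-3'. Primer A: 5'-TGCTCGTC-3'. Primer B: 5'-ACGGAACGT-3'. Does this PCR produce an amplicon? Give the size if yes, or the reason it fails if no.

No product — primer A has no binding site in the template.

Primer A (TGCTCGTC) does not match the top strand, and its reverse complement GACGAGCA does not match either.
With no annealing site for primer A, no amplification occurs.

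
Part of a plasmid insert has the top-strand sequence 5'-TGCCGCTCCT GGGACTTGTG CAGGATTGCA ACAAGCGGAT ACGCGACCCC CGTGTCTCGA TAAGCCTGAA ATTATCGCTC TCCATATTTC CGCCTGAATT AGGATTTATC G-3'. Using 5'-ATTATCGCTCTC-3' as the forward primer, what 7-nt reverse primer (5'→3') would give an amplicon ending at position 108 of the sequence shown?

The forward primer binds at positions 71–82; the product's 3' end on the top strand is position 108.
The reverse primer anneals to the top strand over positions 102–108, i.e. to GGATTTA.
Its sequence written 5'→3' is the reverse complement: TAAATCC.

5'-TAAATCC-3'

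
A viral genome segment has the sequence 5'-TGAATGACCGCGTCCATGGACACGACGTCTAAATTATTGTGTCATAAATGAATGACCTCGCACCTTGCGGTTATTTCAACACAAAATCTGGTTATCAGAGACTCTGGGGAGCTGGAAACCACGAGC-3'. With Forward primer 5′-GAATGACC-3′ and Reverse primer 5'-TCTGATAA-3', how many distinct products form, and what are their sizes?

Two products: 98 bp, 50 bp

The forward primer GAATGACC matches the top strand at positions 2–9, 50–57.
The reverse primer's reverse complement is TTATCAGA, matching at positions 92–99.
Each forward site pairs with the reverse site to give a product ending at position 99: sizes 98, 50 bp.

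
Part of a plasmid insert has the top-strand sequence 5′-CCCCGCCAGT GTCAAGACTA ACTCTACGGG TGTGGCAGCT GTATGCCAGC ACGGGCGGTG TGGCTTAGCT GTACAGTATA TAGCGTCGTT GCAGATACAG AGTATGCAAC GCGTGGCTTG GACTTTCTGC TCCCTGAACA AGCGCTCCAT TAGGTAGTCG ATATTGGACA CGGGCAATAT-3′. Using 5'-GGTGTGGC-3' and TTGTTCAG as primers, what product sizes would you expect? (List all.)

113 bp, 85 bp

The forward primer GGTGTGGC matches the top strand at positions 29–36, 57–64.
The reverse primer's reverse complement is CTGAACAA, matching at positions 134–141.
Each forward site pairs with the reverse site to give a product ending at position 141: sizes 113, 85 bp.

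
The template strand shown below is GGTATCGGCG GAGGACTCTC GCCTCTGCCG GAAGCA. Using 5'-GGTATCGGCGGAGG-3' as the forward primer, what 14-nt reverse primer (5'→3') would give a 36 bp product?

The forward primer binds at positions 1–14, so a 36 bp product ends at position 1 + 36 − 1 = 36.
The reverse primer anneals to the top strand over positions 23–36, i.e. to CTCTGCCGGAAGCA.
Its sequence written 5'→3' is the reverse complement: TGCTTCCGGCAGAG.

5'-TGCTTCCGGCAGAG-3'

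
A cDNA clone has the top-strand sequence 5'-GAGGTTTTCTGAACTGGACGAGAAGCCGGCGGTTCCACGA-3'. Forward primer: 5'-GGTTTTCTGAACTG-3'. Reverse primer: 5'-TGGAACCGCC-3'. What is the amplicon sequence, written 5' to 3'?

5'-GGTTTTCTGAACTGGACGAGAAGCCGGCGGTTCCA-3'

Scanning the template, GGTTTTCTGAACTG occurs at positions 3–16; this primer anneals to the bottom strand there with its 3' end pointing downstream.
The reverse primer's reverse complement is GGCGGTTCCA, which matches the template at positions 28–37.
The product is the template from position 3 through 37 (35 bp).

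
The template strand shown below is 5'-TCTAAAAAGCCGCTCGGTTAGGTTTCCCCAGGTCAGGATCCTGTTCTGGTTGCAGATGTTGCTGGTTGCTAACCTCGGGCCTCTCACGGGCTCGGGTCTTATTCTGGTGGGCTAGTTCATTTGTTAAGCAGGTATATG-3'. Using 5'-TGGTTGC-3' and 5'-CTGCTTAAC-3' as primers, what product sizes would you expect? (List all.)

The forward primer TGGTTGC matches the top strand at positions 47–53, 63–69.
The reverse primer's reverse complement is GTTAAGCAG, matching at positions 123–131.
Each forward site pairs with the reverse site to give a product ending at position 131: sizes 85, 69 bp.

85 bp, 69 bp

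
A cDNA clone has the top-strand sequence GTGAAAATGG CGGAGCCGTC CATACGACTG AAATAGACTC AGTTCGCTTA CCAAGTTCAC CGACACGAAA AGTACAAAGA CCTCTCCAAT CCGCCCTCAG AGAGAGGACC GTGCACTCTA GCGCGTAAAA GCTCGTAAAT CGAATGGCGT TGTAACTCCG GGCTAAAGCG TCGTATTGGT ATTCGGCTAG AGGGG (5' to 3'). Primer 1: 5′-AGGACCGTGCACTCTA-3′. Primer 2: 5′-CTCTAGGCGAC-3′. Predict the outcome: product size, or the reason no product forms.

No product — primer 2 has no binding site in the template.

Primer 2 (CTCTAGGCGAC) does not match the top strand, and its reverse complement GTCGCCTAGAG does not match either.
With no annealing site for primer 2, no amplification occurs.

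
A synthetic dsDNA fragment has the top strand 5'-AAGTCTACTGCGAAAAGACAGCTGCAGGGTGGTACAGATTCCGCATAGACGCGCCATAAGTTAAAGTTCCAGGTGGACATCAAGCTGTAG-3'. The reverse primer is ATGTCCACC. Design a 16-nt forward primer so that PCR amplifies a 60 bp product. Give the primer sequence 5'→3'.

5'-GCTGCAGGGTGGTACA-3'

The reverse primer's reverse complement GGTGGACAT matches the template at positions 72–80, so the product ends at position 80.
A 60 bp product then starts at position 80 − 60 + 1 = 21.
The forward primer is identical to the top strand there: GCTGCAGGGTGGTACA.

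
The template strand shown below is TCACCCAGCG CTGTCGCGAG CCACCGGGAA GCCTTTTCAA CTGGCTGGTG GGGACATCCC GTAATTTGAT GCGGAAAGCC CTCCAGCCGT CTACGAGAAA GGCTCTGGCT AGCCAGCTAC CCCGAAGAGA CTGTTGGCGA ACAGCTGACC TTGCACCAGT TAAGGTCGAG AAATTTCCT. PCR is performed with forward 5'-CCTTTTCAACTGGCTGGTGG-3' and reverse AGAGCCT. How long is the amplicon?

75 bp

Scanning the template, CCTTTTCAACTGGCTGGTGG occurs at positions 32–51; this primer anneals to the bottom strand there with its 3' end pointing downstream.
The reverse primer's reverse complement is AGGCTCT, which matches the template at positions 100–106.
Product length = (reverse-primer end) − (forward-primer start) + 1 = 106 − 32 + 1 = 75 bp.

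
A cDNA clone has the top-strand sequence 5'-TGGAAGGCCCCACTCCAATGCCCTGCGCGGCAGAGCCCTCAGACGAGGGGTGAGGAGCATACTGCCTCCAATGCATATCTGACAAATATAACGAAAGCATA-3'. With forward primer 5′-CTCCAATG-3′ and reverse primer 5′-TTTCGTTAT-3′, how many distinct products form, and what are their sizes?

The forward primer CTCCAATG matches the top strand at positions 13–20, 66–73.
The reverse primer's reverse complement is ATAACGAAA, matching at positions 88–96.
Each forward site pairs with the reverse site to give a product ending at position 96: sizes 84, 31 bp.

Two products: 84 bp, 31 bp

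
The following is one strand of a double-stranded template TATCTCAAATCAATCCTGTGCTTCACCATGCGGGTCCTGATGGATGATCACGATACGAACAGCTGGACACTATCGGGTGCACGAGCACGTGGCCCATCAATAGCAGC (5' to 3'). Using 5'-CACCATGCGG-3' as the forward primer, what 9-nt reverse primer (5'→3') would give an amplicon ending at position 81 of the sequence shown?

5'-TGCACCCGA-3'

The forward primer binds at positions 24–33; the product's 3' end on the top strand is position 81.
The reverse primer anneals to the top strand over positions 73–81, i.e. to TCGGGTGCA.
Its sequence written 5'→3' is the reverse complement: TGCACCCGA.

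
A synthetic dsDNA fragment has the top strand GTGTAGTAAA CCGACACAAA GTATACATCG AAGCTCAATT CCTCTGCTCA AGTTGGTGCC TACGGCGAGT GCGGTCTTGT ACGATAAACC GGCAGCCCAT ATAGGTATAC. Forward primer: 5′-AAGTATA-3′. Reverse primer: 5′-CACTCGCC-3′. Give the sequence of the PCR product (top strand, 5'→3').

5'-AAGTATACATCGAAGCTCAATTCCTCTGCTCAAGTTGGTGCCTACGGCGAGTG-3'

Forward primer AAGTATA is found on the top strand at positions 19–25.
Taking the reverse complement of CACTCGCC gives GGCGAGTG, found at positions 64–71 on the template; the primer anneals here to the top strand with its 3' end pointing upstream.
The product is the template from position 19 through 71 (53 bp).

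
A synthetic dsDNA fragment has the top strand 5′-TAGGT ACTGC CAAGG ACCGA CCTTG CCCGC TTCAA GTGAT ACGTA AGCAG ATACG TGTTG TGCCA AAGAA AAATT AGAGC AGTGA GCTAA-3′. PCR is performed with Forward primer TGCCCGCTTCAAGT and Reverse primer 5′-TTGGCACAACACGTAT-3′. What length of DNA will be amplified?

43 bp

The forward primer matches the template at positions 24–37.
Reverse complement of the reverse primer: ATACGTGTTGTGCCAA. This occurs on the top strand at positions 51–66.
The product runs from position 24 to position 66, so its length is 66 − 24 + 1 = 43 bp.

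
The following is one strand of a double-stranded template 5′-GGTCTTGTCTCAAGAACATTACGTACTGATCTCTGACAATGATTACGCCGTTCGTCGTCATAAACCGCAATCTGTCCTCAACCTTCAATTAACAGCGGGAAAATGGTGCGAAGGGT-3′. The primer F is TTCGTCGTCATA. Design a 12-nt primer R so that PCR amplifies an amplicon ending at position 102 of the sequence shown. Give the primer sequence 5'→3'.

The forward primer binds at positions 51–62; the product's 3' end on the top strand is position 102.
The reverse primer anneals to the top strand over positions 91–102, i.e. to AACAGCGGGAAA.
Its sequence written 5'→3' is the reverse complement: TTTCCCGCTGTT.

5'-TTTCCCGCTGTT-3'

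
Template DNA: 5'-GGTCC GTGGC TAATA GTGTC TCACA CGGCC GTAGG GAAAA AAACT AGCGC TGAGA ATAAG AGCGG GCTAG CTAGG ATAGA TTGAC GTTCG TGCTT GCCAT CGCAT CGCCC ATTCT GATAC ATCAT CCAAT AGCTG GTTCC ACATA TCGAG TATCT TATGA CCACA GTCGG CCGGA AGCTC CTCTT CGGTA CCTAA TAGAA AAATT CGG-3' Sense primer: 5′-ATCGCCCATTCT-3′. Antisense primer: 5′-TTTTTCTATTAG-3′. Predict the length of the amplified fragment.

100 bp

Scanning the template, ATCGCCCATTCT occurs at positions 104–115; this primer anneals to the bottom strand there with its 3' end pointing downstream.
Taking the reverse complement of TTTTTCTATTAG gives CTAATAGAAAAA, found at positions 192–203 on the template; the primer anneals here to the top strand with its 3' end pointing upstream.
Product length = (reverse-primer end) − (forward-primer start) + 1 = 203 − 104 + 1 = 100 bp.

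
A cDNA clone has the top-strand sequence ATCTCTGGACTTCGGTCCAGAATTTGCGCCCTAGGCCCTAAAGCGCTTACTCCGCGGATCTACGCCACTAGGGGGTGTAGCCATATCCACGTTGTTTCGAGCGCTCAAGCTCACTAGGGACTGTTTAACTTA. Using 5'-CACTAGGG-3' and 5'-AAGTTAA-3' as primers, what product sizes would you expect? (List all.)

The forward primer CACTAGGG matches the top strand at positions 66–73, 112–119.
The reverse primer's reverse complement is TTAACTT, matching at positions 125–131.
Each forward site pairs with the reverse site to give a product ending at position 131: sizes 66, 20 bp.

66 bp, 20 bp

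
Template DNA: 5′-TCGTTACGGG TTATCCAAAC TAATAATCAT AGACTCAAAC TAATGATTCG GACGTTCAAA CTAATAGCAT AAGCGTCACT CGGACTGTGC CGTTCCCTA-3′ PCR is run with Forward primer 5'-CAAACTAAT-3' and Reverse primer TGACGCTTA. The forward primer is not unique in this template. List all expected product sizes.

63 bp, 43 bp, 22 bp

The forward primer CAAACTAAT matches the top strand at positions 16–24, 36–44, 57–65.
The reverse primer's reverse complement is TAAGCGTCA, matching at positions 70–78.
Each forward site pairs with the reverse site to give a product ending at position 78: sizes 63, 43, 22 bp.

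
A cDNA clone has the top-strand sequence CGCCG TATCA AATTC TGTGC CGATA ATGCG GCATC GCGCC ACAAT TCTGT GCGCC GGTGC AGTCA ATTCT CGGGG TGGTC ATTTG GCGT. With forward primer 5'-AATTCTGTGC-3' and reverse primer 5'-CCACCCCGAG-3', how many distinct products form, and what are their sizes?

The forward primer AATTCTGTGC matches the top strand at positions 11–20, 43–52.
The reverse primer's reverse complement is CTCGGGGTGG, matching at positions 69–78.
Each forward site pairs with the reverse site to give a product ending at position 78: sizes 68, 36 bp.

Two products: 68 bp, 36 bp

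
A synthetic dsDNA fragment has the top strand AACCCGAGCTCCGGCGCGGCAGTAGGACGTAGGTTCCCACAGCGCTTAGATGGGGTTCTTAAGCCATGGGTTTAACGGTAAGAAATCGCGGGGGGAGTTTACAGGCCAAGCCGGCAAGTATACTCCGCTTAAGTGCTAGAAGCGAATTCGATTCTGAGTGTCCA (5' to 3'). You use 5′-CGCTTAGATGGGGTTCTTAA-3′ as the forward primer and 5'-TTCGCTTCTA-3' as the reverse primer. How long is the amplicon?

104 bp

Scanning the template, CGCTTAGATGGGGTTCTTAA occurs at positions 43–62; this primer anneals to the bottom strand there with its 3' end pointing downstream.
Reverse complement of the reverse primer: TAGAAGCGAA. This occurs on the top strand at positions 137–146.
The product runs from position 43 to position 146, so its length is 146 − 43 + 1 = 104 bp.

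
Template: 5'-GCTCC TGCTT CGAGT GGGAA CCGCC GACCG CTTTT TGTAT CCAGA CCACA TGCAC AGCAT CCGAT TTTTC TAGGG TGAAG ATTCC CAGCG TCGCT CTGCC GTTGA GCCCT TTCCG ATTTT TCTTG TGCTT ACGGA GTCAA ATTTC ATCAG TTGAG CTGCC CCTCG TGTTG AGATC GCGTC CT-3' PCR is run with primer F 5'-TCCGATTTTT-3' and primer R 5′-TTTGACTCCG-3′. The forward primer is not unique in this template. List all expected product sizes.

82 bp, 30 bp

The forward primer TCCGATTTTT matches the top strand at positions 60–69, 112–121.
The reverse primer's reverse complement is CGGAGTCAAA, matching at positions 132–141.
Each forward site pairs with the reverse site to give a product ending at position 141: sizes 82, 30 bp.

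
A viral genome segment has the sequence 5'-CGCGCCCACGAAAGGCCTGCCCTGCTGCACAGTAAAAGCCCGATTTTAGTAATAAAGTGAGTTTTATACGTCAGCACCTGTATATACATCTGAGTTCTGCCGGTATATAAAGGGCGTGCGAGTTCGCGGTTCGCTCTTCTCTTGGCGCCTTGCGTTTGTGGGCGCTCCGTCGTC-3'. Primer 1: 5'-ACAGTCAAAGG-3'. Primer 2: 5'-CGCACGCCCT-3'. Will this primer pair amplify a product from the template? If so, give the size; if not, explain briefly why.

No product — primer 1 has no binding site in the template.

Primer 1 (ACAGTCAAAGG) does not match the top strand, and its reverse complement CCTTTGACTGT does not match either.
With no annealing site for primer 1, no amplification occurs.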